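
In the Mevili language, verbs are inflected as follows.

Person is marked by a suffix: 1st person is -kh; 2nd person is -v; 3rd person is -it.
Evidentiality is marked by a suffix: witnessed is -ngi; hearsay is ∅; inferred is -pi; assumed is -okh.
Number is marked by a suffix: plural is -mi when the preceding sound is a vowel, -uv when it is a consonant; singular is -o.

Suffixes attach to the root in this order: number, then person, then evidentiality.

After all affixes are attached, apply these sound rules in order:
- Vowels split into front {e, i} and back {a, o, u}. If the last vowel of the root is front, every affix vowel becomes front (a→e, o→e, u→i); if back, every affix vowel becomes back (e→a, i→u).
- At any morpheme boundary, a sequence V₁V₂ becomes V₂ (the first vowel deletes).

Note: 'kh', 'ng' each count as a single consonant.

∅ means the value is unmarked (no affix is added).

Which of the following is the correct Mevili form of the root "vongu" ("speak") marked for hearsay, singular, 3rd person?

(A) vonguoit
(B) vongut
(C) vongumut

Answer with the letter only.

Attach number singular -o → vonguo.
Attach person 3rd person -it → vonguoit.
evidentiality = hearsay: zero marking, form stays vonguoit.
Apply vowel harmony: vonguoit → vonguout.
Apply vowel deletion: vonguout → vongut.
So the correct form is vongut, option (B).
(C) vongumut is wrong: it uses plural instead of singular for number.
(A) vonguoit is wrong: it fails to apply the sound rule(s).

B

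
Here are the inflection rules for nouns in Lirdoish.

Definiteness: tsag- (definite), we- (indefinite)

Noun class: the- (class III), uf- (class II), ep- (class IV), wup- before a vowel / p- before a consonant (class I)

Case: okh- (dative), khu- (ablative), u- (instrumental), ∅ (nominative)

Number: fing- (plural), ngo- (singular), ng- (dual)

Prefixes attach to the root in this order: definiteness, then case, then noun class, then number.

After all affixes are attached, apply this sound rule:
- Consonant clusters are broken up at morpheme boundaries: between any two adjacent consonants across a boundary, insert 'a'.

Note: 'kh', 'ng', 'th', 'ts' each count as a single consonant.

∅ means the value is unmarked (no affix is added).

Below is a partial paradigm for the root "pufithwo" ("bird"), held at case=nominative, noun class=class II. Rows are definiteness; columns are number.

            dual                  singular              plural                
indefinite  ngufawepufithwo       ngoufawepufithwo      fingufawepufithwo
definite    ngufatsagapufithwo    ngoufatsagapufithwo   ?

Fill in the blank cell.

fingufatsagapufithwo

Attach definiteness definite tsag- → tsagpufithwo.
case = nominative: zero marking, form stays tsagpufithwo.
Attach noun class class II uf- → uftsagpufithwo.
Attach number plural fing- → finguftsagpufithwo.
Apply epenthesis: finguftsagpufithwo → fingufatsagapufithwo.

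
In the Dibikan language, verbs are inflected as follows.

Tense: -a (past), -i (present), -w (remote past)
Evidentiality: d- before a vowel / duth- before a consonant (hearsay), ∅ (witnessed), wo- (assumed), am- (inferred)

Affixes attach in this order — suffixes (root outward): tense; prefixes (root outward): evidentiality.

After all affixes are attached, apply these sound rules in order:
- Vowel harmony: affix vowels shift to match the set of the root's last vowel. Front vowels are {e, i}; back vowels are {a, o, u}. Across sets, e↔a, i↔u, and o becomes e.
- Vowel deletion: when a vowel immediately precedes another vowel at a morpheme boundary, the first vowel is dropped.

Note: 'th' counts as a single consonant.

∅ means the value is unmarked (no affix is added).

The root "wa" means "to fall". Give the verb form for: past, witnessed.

wa

Attach tense past -a → waa.
evidentiality = witnessed: zero marking, form stays waa.
Vowel harmony: no change.
Apply vowel deletion: waa → wa.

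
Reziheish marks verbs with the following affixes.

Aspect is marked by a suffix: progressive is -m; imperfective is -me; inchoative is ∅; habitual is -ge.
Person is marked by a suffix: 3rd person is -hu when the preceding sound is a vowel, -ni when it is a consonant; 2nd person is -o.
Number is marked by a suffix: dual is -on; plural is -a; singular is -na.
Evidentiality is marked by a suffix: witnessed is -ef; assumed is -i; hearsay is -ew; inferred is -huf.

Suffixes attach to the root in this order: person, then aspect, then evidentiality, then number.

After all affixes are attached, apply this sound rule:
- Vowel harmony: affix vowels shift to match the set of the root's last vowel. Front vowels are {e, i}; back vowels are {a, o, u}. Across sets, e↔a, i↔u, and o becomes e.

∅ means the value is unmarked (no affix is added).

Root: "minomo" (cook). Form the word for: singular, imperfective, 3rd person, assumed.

Attach person 3rd person -hu (after vowel 'o') → minomohu.
Attach aspect imperfective -me → minomohume.
Attach evidentiality assumed -i → minomohumei.
Attach number singular -na → minomohumeina.
Apply vowel harmony: minomohumeina → minomohumauna.

minomohumauna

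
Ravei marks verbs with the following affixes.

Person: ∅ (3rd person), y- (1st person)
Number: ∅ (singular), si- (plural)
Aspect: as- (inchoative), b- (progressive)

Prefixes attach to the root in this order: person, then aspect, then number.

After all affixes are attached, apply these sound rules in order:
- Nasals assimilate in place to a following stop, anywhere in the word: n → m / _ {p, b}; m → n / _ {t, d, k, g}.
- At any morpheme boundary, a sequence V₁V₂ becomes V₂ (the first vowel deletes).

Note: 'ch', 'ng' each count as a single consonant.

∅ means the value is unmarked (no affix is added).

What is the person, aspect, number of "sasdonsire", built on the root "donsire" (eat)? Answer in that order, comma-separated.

Segment: si-as-donsire.
person: ∅ → 3rd person.
aspect: as- → inchoative.
number: si- → plural.

3rd person, inchoative, plural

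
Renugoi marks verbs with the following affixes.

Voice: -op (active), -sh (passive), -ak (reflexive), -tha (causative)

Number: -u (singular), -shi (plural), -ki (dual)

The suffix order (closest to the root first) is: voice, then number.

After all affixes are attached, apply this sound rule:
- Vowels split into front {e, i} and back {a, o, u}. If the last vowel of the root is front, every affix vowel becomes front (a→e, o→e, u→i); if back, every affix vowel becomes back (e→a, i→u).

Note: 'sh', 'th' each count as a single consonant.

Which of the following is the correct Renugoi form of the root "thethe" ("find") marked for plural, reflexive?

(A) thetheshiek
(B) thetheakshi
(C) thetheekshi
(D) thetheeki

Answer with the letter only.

Attach voice reflexive -ak → thetheak.
Attach number plural -shi → thetheakshi.
Apply vowel harmony: thetheakshi → thetheekshi.
So the correct form is thetheekshi, option (C).
(D) thetheeki is wrong: it uses singular instead of plural for number.
(B) thetheakshi is wrong: it fails to apply the sound rule(s).
(A) thetheshiek is wrong: it has the affixes in the wrong order.

C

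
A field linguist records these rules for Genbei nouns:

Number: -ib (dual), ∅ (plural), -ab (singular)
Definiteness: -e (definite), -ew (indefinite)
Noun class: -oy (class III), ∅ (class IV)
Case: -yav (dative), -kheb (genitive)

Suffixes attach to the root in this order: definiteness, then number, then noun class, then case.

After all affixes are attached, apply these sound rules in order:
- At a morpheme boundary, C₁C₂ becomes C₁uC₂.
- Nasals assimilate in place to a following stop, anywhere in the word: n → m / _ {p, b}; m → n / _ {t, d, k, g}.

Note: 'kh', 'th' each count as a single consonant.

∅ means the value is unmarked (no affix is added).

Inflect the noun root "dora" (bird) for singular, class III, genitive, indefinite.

Attach definiteness indefinite -ew → doraew.
Attach number singular -ab → doraewab.
Attach noun class class III -oy → doraewaboy.
Attach case genitive -kheb → doraewaboykheb.
Apply epenthesis: doraewaboykheb → doraewaboyukheb.
Nasal assimilation: no change.

doraewaboyukheb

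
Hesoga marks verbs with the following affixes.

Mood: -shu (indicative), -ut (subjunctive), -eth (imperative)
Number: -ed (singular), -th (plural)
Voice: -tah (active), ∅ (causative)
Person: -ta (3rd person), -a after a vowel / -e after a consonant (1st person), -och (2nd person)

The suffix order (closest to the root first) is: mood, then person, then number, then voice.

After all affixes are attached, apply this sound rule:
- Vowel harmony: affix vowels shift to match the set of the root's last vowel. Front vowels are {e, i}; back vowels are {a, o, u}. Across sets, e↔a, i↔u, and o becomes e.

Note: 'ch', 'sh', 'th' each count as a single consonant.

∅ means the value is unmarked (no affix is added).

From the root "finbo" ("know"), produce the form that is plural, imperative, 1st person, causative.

Attach mood imperative -eth → finboeth.
Attach person 1st person -e (after consonant 'th') → finboethe.
Attach number plural -th → finboetheth.
voice = causative: zero marking, form stays finboetheth.
Apply vowel harmony: finboetheth → finboathath.

finboathath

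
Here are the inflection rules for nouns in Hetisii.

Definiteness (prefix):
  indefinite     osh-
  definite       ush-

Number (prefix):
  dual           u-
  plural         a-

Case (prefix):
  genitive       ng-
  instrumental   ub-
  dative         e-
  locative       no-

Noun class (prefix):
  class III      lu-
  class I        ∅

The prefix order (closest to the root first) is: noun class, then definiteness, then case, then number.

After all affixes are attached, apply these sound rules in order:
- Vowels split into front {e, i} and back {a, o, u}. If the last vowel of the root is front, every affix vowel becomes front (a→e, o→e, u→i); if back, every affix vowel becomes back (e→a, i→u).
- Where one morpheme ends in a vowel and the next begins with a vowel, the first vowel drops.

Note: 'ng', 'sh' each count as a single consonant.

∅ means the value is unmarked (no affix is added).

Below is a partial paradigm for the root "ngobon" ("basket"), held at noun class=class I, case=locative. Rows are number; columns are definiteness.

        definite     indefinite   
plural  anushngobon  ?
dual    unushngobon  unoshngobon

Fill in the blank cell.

anoshngobon

noun class = class I: zero marking, form stays ngobon.
Attach definiteness indefinite osh- → oshngobon.
Attach case locative no- → nooshngobon.
Attach number plural a- → anooshngobon.
Vowel harmony: no change.
Apply vowel deletion: anooshngobon → anoshngobon.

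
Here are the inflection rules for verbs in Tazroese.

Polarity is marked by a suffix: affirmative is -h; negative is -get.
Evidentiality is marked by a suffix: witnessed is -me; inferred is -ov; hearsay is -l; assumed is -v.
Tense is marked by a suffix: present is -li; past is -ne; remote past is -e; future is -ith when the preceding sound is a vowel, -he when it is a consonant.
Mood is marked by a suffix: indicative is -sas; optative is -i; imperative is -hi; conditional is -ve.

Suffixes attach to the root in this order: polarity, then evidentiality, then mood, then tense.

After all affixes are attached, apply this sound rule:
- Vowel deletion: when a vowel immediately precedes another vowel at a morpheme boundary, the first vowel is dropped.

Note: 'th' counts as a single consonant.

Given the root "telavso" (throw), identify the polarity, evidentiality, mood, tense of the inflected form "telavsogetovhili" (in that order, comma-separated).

negative, inferred, imperative, present

Segment: telavso-get-ov-hi-li.
polarity: -get → negative.
evidentiality: -ov → inferred.
mood: -hi → imperative.
tense: -li → present.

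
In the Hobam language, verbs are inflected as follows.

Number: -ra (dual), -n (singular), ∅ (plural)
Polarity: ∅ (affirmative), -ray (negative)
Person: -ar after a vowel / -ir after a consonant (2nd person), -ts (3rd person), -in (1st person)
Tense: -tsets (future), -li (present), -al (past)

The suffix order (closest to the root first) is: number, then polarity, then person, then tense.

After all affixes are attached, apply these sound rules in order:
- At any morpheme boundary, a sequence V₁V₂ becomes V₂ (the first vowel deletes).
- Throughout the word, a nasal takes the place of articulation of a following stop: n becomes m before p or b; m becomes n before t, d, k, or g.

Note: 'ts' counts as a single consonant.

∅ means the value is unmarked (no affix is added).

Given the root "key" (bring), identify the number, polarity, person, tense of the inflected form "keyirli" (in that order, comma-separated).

plural, affirmative, 2nd person, present

Segment: key-ir-li.
number: ∅ → plural.
polarity: ∅ → affirmative.
person: -ar/ir → 2nd person.
tense: -li → present.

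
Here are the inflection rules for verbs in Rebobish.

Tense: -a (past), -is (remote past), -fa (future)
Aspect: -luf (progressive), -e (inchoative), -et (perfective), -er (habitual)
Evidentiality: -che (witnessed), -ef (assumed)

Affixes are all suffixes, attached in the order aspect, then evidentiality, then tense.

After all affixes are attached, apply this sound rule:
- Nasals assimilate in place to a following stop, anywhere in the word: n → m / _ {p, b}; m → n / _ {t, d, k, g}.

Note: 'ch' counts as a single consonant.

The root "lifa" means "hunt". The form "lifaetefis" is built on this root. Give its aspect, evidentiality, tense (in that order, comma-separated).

Segment: lifa-et-ef-is.
aspect: -et → perfective.
evidentiality: -ef → assumed.
tense: -is → remote past.

perfective, assumed, remote past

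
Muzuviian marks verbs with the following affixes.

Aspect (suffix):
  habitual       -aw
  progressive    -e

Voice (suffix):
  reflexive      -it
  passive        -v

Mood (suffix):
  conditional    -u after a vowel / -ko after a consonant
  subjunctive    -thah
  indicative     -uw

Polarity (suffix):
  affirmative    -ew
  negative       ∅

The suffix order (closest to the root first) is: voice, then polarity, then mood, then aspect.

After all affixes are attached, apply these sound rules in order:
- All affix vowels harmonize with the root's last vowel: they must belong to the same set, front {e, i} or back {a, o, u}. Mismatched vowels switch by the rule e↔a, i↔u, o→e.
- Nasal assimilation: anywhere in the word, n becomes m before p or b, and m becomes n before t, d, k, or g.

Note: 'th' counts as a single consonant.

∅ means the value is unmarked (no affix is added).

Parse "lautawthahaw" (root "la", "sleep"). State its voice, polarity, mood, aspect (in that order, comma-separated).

reflexive, affirmative, subjunctive, habitual

Segment: la-it-ew-thah-aw.
voice: -it → reflexive.
polarity: -ew → affirmative.
mood: -thah → subjunctive.
aspect: -aw → habitual.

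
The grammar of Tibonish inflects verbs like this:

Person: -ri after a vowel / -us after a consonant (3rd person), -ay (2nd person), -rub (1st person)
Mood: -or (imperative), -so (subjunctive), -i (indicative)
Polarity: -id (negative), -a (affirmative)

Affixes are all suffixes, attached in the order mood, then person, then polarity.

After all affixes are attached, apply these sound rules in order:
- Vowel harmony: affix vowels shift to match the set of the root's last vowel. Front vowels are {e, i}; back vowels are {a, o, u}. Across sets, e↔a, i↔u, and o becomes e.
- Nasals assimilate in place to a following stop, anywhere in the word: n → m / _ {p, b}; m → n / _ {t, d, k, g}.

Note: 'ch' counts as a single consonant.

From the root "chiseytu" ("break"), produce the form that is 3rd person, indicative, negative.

chiseytuuruud

Attach mood indicative -i → chiseytui.
Attach person 3rd person -ri (after vowel 'i') → chiseytuiri.
Attach polarity negative -id → chiseytuiriid.
Apply vowel harmony: chiseytuiriid → chiseytuuruud.
Nasal assimilation: no change.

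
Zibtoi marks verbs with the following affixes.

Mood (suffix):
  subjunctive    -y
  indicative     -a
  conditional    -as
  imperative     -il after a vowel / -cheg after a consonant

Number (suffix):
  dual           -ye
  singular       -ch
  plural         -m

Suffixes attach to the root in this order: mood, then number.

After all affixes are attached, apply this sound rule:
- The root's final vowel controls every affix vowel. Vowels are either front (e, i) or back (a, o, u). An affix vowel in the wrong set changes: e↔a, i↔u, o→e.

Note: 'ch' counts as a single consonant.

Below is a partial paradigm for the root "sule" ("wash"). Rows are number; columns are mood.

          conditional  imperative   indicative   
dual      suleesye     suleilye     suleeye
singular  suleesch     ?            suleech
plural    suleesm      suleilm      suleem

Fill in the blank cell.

Attach mood imperative -il (after vowel 'e') → suleil.
Attach number singular -ch → suleilch.
Vowel harmony: no change.

suleilch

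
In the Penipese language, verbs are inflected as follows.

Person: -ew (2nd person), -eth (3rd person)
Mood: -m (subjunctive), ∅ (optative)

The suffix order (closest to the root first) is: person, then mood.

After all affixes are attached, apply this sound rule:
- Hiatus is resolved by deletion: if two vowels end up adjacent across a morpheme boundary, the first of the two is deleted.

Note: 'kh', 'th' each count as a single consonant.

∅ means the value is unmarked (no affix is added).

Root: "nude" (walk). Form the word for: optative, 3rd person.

Attach person 3rd person -eth → nudeeth.
mood = optative: zero marking, form stays nudeeth.
Apply vowel deletion: nudeeth → nudeth.

nudeth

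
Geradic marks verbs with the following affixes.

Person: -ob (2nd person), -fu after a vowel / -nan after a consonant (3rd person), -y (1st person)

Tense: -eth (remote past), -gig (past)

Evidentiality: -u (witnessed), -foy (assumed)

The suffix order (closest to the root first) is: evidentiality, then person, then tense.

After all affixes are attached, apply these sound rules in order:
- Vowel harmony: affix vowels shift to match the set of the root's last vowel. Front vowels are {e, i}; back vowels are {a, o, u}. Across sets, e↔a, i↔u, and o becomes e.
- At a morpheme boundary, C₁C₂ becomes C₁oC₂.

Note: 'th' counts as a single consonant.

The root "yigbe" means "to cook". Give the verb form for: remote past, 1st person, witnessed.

Attach evidentiality witnessed -u → yigbeu.
Attach person 1st person -y → yigbeuy.
Attach tense remote past -eth → yigbeuyeth.
Apply vowel harmony: yigbeuyeth → yigbeiyeth.
Epenthesis: no change.

yigbeiyeth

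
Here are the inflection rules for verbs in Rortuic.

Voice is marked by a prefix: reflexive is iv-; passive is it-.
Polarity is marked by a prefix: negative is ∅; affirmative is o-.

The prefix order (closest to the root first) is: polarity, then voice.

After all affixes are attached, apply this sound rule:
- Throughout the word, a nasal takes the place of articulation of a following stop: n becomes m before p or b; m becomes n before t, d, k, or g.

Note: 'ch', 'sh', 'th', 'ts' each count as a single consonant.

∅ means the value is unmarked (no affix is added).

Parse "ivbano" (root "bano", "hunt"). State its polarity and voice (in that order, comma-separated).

negative, reflexive

Segment: iv-bano.
polarity: ∅ → negative.
voice: iv- → reflexive.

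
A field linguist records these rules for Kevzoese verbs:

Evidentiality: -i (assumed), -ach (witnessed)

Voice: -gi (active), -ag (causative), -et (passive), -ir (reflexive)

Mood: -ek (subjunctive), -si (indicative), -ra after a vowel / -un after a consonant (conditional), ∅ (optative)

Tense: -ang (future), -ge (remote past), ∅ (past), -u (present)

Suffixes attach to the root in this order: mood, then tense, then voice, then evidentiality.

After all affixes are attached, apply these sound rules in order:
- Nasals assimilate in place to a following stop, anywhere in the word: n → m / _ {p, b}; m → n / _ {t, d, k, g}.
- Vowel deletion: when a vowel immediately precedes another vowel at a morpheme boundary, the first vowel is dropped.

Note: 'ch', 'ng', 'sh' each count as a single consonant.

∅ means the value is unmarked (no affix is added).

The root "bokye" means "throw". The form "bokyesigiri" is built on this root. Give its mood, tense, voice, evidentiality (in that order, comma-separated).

Segment: bokye-si-ge-ir-i.
mood: -si → indicative.
tense: -ge → remote past.
voice: -ir → reflexive.
evidentiality: -i → assumed.

indicative, remote past, reflexive, assumed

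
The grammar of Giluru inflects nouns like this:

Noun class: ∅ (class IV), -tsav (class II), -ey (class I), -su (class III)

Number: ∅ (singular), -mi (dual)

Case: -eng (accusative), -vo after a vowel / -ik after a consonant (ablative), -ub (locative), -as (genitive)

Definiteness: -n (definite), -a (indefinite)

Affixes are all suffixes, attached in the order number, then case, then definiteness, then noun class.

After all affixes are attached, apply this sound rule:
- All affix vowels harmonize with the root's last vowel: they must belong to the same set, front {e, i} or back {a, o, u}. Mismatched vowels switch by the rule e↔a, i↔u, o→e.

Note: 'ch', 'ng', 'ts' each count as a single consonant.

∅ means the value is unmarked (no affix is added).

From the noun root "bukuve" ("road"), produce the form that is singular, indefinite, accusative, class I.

number = singular: zero marking, form stays bukuve.
Attach case accusative -eng → bukuveeng.
Attach definiteness indefinite -a → bukuveenga.
Attach noun class class I -ey → bukuveengaey.
Apply vowel harmony: bukuveengaey → bukuveengeey.

bukuveengeey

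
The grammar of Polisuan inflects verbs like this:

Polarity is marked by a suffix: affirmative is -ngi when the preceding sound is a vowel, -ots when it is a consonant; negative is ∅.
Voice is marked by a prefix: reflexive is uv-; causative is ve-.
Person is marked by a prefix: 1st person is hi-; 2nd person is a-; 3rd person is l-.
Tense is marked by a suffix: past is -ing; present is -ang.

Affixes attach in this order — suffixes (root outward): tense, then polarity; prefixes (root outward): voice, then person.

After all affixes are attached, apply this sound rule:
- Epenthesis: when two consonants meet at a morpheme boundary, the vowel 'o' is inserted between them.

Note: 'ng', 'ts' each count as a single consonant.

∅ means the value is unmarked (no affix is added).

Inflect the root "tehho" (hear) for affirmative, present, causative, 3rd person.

lovetehhoangots

Attach tense present -ang → tehhoang.
Attach voice causative ve- → vetehhoang.
Attach polarity affirmative -ots (after consonant 'ng') → vetehhoangots.
Attach person 3rd person l- → lvetehhoangots.
Apply epenthesis: lvetehhoangots → lovetehhoangots.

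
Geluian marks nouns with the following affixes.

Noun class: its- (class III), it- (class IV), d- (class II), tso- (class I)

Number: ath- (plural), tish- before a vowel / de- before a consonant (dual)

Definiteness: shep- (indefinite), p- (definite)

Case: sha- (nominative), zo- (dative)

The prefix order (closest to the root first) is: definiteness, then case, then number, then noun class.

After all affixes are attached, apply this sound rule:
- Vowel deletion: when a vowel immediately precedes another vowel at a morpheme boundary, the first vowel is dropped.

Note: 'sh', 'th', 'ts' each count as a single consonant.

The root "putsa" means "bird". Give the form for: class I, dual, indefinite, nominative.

tsodeshashepputsa

Attach definiteness indefinite shep- → shepputsa.
Attach case nominative sha- → shashepputsa.
Attach number dual de- (before consonant 'sh') → deshashepputsa.
Attach noun class class I tso- → tsodeshashepputsa.
Vowel deletion: no change.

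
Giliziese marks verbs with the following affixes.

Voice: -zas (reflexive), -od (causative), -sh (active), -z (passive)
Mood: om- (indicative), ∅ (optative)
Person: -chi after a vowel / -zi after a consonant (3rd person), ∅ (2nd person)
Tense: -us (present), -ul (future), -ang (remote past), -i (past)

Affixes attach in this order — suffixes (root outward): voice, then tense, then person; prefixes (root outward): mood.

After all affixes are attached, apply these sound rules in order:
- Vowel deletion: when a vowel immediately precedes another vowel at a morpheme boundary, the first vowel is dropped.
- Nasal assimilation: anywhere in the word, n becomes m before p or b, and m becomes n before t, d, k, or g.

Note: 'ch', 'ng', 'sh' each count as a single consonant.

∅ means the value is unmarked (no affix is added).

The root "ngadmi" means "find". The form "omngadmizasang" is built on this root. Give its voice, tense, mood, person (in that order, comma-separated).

reflexive, remote past, indicative, 2nd person

Segment: om-ngadmi-zas-ang.
voice: -zas → reflexive.
tense: -ang → remote past.
mood: om- → indicative.
person: ∅ → 2nd person.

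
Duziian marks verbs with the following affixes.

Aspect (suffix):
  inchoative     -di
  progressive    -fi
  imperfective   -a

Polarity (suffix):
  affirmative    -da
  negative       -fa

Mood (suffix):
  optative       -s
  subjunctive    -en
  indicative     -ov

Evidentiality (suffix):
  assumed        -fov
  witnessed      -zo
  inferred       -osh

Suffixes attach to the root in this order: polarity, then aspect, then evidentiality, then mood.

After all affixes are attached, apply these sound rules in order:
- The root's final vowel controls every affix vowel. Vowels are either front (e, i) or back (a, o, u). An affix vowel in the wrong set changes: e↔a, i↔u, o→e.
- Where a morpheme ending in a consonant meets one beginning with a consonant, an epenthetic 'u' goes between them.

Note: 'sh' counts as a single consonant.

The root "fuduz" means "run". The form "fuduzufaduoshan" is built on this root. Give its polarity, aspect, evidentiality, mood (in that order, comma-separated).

Segment: fuduz-fa-di-osh-en.
polarity: -fa → negative.
aspect: -di → inchoative.
evidentiality: -osh → inferred.
mood: -en → subjunctive.

negative, inchoative, inferred, subjunctive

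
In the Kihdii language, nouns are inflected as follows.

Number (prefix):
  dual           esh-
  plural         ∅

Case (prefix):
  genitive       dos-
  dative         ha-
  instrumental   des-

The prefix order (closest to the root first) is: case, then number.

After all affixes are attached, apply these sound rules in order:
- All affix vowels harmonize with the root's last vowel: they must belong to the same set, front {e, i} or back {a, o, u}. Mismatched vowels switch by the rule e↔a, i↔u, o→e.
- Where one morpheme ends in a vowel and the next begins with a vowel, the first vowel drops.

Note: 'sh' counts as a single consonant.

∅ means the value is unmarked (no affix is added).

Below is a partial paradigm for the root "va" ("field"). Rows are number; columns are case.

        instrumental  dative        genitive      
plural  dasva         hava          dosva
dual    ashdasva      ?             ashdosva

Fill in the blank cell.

Attach case dative ha- → hava.
Attach number dual esh- → eshhava.
Apply vowel harmony: eshhava → ashhava.
Vowel deletion: no change.

ashhava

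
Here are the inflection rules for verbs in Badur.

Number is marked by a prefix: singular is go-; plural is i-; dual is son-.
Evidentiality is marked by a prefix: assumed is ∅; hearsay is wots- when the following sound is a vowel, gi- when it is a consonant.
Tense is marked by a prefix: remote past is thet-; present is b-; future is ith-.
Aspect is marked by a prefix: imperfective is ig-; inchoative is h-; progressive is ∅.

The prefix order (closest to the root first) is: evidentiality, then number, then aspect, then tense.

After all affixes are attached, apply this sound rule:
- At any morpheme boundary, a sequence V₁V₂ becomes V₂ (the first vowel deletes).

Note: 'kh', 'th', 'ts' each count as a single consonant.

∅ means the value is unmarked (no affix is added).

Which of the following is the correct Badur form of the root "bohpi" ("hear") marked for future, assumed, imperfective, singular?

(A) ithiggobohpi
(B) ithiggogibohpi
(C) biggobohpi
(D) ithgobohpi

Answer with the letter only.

evidentiality = assumed: zero marking, form stays bohpi.
Attach number singular go- → gobohpi.
Attach aspect imperfective ig- → iggobohpi.
Attach tense future ith- → ithiggobohpi.
Vowel deletion: no change.
So the correct form is ithiggobohpi, option (A).
(C) biggobohpi is wrong: it uses present instead of future for tense.
(D) ithgobohpi is wrong: it uses progressive instead of imperfective for aspect.
(B) ithiggogibohpi is wrong: it uses hearsay instead of assumed for evidentiality.

A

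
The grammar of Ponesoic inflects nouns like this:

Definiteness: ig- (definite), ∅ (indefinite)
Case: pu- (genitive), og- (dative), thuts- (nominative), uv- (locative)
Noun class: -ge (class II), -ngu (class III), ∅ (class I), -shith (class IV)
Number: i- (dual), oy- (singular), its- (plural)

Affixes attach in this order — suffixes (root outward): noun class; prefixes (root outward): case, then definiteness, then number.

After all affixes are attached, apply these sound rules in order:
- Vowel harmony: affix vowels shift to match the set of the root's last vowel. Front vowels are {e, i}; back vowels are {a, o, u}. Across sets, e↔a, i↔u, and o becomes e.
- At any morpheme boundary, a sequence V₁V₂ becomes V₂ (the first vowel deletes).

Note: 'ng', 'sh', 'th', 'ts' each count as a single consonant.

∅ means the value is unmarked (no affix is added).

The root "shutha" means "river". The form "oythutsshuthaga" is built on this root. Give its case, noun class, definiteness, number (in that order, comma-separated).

nominative, class II, indefinite, singular

Segment: oy-thuts-shutha-ge.
case: thuts- → nominative.
noun class: -ge → class II.
definiteness: ∅ → indefinite.
number: oy- → singular.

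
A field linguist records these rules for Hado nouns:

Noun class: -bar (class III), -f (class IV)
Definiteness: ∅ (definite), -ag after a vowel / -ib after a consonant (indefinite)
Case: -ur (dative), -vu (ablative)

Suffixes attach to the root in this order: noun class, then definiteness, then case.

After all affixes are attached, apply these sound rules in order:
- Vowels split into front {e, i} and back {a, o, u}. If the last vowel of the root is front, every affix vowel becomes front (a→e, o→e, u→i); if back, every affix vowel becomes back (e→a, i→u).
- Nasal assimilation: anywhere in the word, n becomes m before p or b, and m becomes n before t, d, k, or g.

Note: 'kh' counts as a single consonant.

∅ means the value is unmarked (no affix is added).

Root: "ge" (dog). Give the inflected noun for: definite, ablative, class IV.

gefvi

Attach noun class class IV -f → gef.
definiteness = definite: zero marking, form stays gef.
Attach case ablative -vu → gefvu.
Apply vowel harmony: gefvu → gefvi.
Nasal assimilation: no change.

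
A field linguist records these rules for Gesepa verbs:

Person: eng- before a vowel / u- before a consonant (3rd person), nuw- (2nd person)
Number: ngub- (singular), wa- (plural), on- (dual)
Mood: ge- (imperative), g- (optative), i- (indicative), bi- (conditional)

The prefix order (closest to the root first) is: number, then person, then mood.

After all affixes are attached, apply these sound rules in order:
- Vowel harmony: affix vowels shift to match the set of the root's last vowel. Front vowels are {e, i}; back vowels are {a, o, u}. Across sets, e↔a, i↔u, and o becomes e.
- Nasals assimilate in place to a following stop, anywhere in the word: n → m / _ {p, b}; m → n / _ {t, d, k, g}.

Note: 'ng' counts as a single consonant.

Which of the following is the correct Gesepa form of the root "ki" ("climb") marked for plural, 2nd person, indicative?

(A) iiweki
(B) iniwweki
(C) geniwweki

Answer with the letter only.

B

Attach number plural wa- → waki.
Attach person 2nd person nuw- → nuwwaki.
Attach mood indicative i- → inuwwaki.
Apply vowel harmony: inuwwaki → iniwweki.
Nasal assimilation: no change.
So the correct form is iniwweki, option (B).
(C) geniwweki is wrong: it uses imperative instead of indicative for mood.
(A) iiweki is wrong: it uses 3rd person instead of 2nd person for person.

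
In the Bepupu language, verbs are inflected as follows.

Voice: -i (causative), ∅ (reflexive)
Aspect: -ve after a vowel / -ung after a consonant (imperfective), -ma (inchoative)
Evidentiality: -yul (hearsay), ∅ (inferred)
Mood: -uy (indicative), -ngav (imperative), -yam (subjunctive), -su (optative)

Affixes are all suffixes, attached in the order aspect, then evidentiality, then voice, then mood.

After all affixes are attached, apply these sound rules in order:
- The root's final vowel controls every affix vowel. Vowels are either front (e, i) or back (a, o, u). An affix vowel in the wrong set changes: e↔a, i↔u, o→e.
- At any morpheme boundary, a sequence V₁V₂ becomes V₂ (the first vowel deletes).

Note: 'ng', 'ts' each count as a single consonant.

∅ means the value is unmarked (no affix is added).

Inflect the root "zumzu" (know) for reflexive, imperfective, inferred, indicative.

Attach aspect imperfective -ve (after vowel 'u') → zumzuve.
evidentiality = inferred: zero marking, form stays zumzuve.
voice = reflexive: zero marking, form stays zumzuve.
Attach mood indicative -uy → zumzuveuy.
Apply vowel harmony: zumzuveuy → zumzuvauy.
Apply vowel deletion: zumzuvauy → zumzuvuy.

zumzuvuy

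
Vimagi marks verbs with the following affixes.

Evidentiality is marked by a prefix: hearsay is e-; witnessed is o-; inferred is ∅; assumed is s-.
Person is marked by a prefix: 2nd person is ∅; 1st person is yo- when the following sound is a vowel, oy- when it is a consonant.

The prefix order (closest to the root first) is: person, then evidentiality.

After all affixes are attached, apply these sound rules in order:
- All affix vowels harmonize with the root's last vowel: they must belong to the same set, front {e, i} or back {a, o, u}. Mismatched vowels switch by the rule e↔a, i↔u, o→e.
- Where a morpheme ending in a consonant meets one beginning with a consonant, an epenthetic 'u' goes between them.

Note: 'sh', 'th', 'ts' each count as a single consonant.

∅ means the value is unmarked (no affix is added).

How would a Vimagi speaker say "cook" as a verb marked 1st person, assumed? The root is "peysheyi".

seyupeysheyi

Attach person 1st person oy- (before consonant 'p') → oypeysheyi.
Attach evidentiality assumed s- → soypeysheyi.
Apply vowel harmony: soypeysheyi → seypeysheyi.
Apply epenthesis: seypeysheyi → seyupeysheyi.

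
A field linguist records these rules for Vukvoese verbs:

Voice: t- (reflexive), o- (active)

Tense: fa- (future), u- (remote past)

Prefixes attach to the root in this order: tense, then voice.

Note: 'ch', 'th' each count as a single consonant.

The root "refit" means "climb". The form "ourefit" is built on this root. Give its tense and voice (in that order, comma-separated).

Segment: o-u-refit.
tense: u- → remote past.
voice: o- → active.

remote past, active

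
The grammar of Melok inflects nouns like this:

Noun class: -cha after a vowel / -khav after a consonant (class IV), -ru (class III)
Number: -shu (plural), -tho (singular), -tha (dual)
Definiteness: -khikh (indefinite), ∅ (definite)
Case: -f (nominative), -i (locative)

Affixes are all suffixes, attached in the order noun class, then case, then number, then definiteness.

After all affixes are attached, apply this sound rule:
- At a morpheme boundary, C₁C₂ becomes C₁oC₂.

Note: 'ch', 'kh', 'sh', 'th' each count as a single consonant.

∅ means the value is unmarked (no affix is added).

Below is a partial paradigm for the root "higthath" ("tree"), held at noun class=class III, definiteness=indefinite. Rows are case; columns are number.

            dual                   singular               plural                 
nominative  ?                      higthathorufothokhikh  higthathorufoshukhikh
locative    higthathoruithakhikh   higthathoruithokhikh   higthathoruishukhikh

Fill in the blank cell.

higthathorufothakhikh

Attach noun class class III -ru → higthathru.
Attach case nominative -f → higthathruf.
Attach number dual -tha → higthathruftha.
Attach definiteness indefinite -khikh → higthathrufthakhikh.
Apply epenthesis: higthathrufthakhikh → higthathorufothakhikh.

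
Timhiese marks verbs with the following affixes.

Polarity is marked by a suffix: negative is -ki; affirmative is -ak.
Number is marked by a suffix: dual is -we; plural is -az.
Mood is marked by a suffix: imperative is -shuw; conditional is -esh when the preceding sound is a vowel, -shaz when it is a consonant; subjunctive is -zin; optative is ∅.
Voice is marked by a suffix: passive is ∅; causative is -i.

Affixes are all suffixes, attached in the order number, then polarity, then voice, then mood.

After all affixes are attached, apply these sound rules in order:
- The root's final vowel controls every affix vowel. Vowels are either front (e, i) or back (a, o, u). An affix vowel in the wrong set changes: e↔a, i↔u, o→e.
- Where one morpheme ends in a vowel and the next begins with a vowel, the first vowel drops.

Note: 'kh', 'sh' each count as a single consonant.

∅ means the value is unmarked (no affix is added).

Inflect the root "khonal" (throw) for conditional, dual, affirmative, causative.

Attach number dual -we → khonalwe.
Attach polarity affirmative -ak → khonalweak.
Attach voice causative -i → khonalweaki.
Attach mood conditional -esh (after vowel 'i') → khonalweakiesh.
Apply vowel harmony: khonalweakiesh → khonalwaakuash.
Apply vowel deletion: khonalwaakuash → khonalwakash.

khonalwakash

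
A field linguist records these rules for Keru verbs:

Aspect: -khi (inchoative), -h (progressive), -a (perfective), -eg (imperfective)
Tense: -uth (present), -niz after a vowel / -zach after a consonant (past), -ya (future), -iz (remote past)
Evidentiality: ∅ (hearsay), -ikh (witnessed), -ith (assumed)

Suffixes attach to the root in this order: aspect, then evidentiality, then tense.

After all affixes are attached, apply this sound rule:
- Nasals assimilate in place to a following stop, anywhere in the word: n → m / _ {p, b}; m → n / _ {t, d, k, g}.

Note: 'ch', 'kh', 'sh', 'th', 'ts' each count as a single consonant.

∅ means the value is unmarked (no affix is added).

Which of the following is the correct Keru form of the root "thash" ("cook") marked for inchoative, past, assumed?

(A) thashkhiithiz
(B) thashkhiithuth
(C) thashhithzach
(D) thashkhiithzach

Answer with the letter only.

D

Attach aspect inchoative -khi → thashkhi.
Attach evidentiality assumed -ith → thashkhiith.
Attach tense past -zach (after consonant 'th') → thashkhiithzach.
Nasal assimilation: no change.
So the correct form is thashkhiithzach, option (D).
(C) thashhithzach is wrong: it uses progressive instead of inchoative for aspect.
(B) thashkhiithuth is wrong: it uses present instead of past for tense.
(A) thashkhiithiz is wrong: it uses remote past instead of past for tense.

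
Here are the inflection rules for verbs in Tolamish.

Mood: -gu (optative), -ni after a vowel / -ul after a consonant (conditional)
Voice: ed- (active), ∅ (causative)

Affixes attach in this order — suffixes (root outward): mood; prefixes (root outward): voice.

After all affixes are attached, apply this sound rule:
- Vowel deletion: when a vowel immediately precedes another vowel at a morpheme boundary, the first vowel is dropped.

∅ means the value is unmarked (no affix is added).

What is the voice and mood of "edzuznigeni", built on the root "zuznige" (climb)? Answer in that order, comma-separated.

Segment: ed-zuznige-ni.
voice: ed- → active.
mood: -ni/ul → conditional.

active, conditional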